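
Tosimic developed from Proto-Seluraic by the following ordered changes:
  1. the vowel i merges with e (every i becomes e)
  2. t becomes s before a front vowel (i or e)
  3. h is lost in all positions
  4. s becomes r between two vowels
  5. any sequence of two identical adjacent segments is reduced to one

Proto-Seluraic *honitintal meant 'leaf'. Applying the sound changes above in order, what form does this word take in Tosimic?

onerental

Tosimic: *honitintal > honetental > honesental > onesental > onerental  (by vowel merger, palatalisation, h-loss, rhotacism)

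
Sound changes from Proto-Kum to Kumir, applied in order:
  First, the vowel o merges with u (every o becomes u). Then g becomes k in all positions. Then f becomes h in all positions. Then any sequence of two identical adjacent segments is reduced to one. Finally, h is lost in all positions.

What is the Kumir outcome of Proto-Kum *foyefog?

Kumir: start from *foyefog.
  rule 1 (vowel merger): foyefog → fuyefug
  rule 2 (unconditioned shift): fuyefug → fuyefuk
  rule 3 (unconditioned shift): fuyefuk → huyehuk
  rule 4: no change — huyehuk
  rule 5 (h-loss): huyehuk → uyeuk
  ⇒ Kumir uyeuk

uyeuk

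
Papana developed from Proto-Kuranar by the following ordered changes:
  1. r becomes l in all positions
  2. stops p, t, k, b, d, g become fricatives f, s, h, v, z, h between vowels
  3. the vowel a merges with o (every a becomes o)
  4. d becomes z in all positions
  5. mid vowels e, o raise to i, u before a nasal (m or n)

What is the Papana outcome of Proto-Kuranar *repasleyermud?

lefosleyelmuz

Papana: start from *repasleyermud.
  rule 1 (unconditioned shift): repasleyermud → lepasleyelmud
  rule 2 (intervocalic lenition): lepasleyelmud → lefasleyelmud
  rule 3 (vowel merger): lefasleyelmud → lefosleyelmud
  rule 4 (unconditioned shift): lefosleyelmud → lefosleyelmuz
  rule 5: no change — lefosleyelmuz
  ⇒ Papana lefosleyelmuz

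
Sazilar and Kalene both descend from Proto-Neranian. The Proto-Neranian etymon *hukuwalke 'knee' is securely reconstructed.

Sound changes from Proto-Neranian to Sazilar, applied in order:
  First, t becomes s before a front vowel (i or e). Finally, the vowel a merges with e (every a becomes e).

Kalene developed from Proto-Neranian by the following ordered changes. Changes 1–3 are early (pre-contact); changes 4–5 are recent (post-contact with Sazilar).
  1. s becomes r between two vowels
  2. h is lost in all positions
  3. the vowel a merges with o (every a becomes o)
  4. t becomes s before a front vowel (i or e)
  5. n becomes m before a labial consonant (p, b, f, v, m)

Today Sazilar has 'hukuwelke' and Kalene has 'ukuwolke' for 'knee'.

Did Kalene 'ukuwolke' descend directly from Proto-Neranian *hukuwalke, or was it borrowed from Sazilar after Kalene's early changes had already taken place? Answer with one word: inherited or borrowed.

inherited

If inherited, *hukuwalke would pass through all of Kalene's changes:
Kalene: *hukuwalke
  hukuwalke (rule 1 does not apply)
  hukuwalke → ukuwalke   [h-loss]
  ukuwalke → ukuwolke   [vowel merger]
  ukuwolke (rule 4 does not apply)
  ukuwolke (rule 5 does not apply)
  giving Kalene ukuwolke.
If borrowed from Sazilar 'hukuwelke' after the early changes, it would undergo only the recent ones:
  rule 4 (palatalisation): no change (hukuwelke)
  rule 5 (nasal place assimilation): no change (hukuwelke)
  ⇒ as a loan: hukuwelke
Kalene 'ukuwolke' matches the inherited outcome exactly, so it is an inherited cognate, not a loan.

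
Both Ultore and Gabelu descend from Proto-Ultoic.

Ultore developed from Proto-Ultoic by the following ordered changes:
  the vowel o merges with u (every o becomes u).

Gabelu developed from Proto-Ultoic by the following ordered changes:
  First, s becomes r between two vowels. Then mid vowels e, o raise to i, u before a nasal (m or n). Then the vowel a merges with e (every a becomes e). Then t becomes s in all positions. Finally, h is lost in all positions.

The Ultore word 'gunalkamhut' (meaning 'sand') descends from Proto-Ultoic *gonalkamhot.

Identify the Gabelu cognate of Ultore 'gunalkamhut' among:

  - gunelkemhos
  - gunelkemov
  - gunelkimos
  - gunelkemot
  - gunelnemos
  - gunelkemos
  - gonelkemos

gunelkemos

Gabelu: start from *gonalkamhot.
  rule 1: no change — gonalkamhot
  rule 2 (pre-nasal raising): gonalkamhot → gunalkamhot
  rule 3 (vowel merger): gunalkamhot → gunelkemhot
  rule 4 (unconditioned shift): gunelkemhot → gunelkemhos
  rule 5 (h-loss): gunelkemhos → gunelkemos
  ⇒ Gabelu gunelkemos
The other candidates each miss or misapply at least one Gabelu change.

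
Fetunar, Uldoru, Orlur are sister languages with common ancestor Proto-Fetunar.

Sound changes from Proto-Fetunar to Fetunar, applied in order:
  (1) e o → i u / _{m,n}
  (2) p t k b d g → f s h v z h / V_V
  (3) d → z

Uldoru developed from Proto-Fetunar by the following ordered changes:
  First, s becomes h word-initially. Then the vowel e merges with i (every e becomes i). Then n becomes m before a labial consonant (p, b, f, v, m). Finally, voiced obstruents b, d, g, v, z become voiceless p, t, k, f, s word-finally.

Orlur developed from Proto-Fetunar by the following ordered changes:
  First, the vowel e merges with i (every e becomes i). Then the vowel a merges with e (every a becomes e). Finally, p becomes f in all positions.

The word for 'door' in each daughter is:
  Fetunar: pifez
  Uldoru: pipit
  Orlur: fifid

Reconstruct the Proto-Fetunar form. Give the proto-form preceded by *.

Position 3: Fetunar has f, Uldoru has p, Orlur has f. Taking the neighbouring segments as reconstructed: Fetunar f could go back to *p or *f; Uldoru p can only go back to *p; Orlur f could go back to *p or *f — the one source consistent with every daughter is *p.
Position 4: Fetunar has e, Uldoru has i, Orlur has i. Fetunar preserves e here (none of its changes turn any other segment into e), so the proto-segment is *e.
This points to *piped. Verify forward in each daughter:
Fetunar: start from *piped.
  rule 1: no change — piped
  rule 2 (intervocalic lenition): piped → pifed
  rule 3 (unconditioned shift): pifed → pifez
  ⇒ Fetunar pifez
Uldoru: *piped > pipid > pipit  (by vowel merger, final devoicing)
Orlur: *piped > pipid > fifid  (by vowel merger, unconditioned shift)
*piped is the unique common source.

*piped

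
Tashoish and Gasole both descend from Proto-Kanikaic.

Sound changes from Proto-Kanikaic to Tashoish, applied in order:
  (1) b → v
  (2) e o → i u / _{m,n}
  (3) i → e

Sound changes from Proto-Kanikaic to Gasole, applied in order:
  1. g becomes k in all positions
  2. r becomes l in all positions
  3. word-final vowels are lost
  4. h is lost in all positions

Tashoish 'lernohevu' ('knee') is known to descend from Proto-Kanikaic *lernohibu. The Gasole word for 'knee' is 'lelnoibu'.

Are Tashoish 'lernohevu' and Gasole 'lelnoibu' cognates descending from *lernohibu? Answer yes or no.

Derive the expected Gasole reflex of *lernohibu:
Gasole: start from *lernohibu.
  rule 1: no change — lernohibu
  rule 2 (unconditioned shift): lernohibu → lelnohibu
  rule 3 (apocope): lelnohibu → lelnohib
  rule 4 (h-loss): lelnohib → lelnoib
  ⇒ Gasole lelnoib
The regular Gasole reflex would be 'lelnoib', but the attested form is 'lelnoibu'. The correspondence is irregular, so they are not cognates (the Gasole form has a different source).

no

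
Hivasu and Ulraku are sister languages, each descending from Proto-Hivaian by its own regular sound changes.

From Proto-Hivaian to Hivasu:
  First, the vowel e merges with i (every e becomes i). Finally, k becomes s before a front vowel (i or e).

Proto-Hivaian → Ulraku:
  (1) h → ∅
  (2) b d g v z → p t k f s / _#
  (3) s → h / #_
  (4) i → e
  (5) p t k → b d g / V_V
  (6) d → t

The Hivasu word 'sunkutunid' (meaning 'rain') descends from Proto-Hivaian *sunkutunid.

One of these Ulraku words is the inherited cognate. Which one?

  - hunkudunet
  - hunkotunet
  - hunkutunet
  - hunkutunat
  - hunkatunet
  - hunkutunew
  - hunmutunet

Ulraku: *sunkutunid
  sunkutunid (rule 1 does not apply)
  sunkutunid → sunkutunit   [final devoicing]
  sunkutunit → hunkutunit   [debuccalisation]
  hunkutunit → hunkutunet   [vowel merger]
  hunkutunet → hunkudunet   [intervocalic voicing]
  hunkudunet → hunkutunet   [unconditioned shift]
  giving Ulraku hunkutunet.
The other candidates each miss or misapply at least one Ulraku change.

hunkutunet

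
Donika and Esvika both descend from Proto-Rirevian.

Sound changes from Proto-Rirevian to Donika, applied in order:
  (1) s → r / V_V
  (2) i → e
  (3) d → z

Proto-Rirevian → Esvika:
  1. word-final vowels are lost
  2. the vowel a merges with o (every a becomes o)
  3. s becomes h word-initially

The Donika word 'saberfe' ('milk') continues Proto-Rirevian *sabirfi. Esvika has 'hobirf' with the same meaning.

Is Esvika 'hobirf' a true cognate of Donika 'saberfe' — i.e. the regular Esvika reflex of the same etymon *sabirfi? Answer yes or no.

Derive the expected Esvika reflex of *sabirfi:
Esvika: *sabirfi
  sabirfi → sabirf   [apocope]
  sabirf → sobirf   [vowel merger]
  sobirf → hobirf   [debuccalisation]
  giving Esvika hobirf.
Esvika 'hobirf' matches the regular reflex exactly, so the pair is cognate.

yes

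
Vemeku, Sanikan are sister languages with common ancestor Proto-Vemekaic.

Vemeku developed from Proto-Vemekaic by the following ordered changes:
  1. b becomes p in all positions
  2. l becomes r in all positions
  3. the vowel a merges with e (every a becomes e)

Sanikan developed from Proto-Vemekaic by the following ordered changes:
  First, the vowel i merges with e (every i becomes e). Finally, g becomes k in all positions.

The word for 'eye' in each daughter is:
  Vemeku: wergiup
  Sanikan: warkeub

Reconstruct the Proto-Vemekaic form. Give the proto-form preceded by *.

*wargiub

Position 4: Vemeku has g, Sanikan has k. Vemeku preserves g here (none of its changes turn any other segment into g), so the proto-segment is *g.
Position 5: Vemeku has i, Sanikan has e. Vemeku preserves i here (none of its changes turn any other segment into i), so the proto-segment is *i.
Continuing position by position gives *wargiub; check it forward:
Vemeku: *wargiub
  wargiub → wargiup   [unconditioned shift]
  wargiup (rule 2 does not apply)
  wargiup → wergiup   [vowel merger]
  giving Vemeku wergiup.
Sanikan: *wargiub > wargeub > warkeub  (by vowel merger, unconditioned shift)
*wargiub is the unique common source.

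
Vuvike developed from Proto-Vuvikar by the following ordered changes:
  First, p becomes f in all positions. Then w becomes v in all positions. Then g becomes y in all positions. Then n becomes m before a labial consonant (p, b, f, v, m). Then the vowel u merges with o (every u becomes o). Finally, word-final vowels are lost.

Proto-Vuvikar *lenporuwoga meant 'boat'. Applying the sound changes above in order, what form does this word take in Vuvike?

lemforovoy

Vuvike: *lenporuwoga > lenforuwoga > lenforuvoga > lenforuvoya > lemforuvoya > lemforovoya > lemforovoy  (by unconditioned shift, unconditioned shift, unconditioned shift, nasal place assimilation, vowel merger, apocope)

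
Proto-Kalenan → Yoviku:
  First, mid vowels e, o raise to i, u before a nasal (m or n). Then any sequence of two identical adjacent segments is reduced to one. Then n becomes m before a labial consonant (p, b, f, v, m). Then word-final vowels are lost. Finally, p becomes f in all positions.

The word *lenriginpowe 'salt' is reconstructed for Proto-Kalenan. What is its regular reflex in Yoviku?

Yoviku: *lenriginpowe
  lenriginpowe → linriginpowe   [pre-nasal raising]
  linriginpowe (rule 2 does not apply)
  linriginpowe → linrigimpowe   [nasal place assimilation]
  linrigimpowe → linrigimpow   [apocope]
  linrigimpow → linrigimfow   [unconditioned shift]
  giving Yoviku linrigimfow.

linrigimfow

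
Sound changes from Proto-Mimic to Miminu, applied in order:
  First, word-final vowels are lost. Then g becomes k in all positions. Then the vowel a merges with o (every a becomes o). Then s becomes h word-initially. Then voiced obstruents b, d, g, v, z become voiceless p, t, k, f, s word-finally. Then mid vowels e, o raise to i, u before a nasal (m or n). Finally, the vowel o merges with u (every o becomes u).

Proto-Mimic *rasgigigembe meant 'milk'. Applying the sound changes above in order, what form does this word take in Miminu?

ruskikikimp

Miminu: *rasgigigembe > rasgigigemb > raskikikemb > roskikikemb > roskikikemp > roskikikimp > ruskikikimp  (by apocope, unconditioned shift, vowel merger, final devoicing, pre-nasal raising, vowel merger)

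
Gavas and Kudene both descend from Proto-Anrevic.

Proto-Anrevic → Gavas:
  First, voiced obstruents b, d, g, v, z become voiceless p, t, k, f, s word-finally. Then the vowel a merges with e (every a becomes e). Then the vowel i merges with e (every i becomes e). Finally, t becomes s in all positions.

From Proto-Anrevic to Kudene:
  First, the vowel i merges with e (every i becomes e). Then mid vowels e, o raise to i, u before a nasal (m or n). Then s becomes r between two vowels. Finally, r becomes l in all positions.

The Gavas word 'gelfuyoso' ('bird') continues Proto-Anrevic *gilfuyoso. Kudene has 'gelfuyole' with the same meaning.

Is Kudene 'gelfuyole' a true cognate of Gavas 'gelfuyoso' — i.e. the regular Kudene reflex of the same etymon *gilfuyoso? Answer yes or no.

no

Derive the expected Kudene reflex of *gilfuyoso:
Kudene: *gilfuyoso > gelfuyoso > gelfuyoro > gelfuyolo  (by vowel merger, rhotacism, unconditioned shift)
The regular Kudene reflex would be 'gelfuyolo', but the attested form is 'gelfuyole'. The correspondence is irregular, so they are not cognates (the Kudene form has a different source).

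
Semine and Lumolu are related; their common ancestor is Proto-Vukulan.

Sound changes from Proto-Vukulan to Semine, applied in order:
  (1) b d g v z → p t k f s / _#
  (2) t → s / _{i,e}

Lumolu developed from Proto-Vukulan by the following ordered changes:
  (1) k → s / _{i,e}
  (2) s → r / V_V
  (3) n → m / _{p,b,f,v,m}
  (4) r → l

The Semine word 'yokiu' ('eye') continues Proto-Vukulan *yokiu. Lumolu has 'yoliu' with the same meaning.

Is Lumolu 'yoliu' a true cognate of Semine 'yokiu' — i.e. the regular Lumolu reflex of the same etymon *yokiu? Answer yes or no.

yes

Derive the expected Lumolu reflex of *yokiu:
Lumolu: start from *yokiu.
  rule 1 (palatalisation): yokiu → yosiu
  rule 2 (rhotacism): yosiu → yoriu
  rule 3: no change — yoriu
  rule 4 (unconditioned shift): yoriu → yoliu
  ⇒ Lumolu yoliu
Lumolu 'yoliu' matches the regular reflex exactly, so the pair is cognate.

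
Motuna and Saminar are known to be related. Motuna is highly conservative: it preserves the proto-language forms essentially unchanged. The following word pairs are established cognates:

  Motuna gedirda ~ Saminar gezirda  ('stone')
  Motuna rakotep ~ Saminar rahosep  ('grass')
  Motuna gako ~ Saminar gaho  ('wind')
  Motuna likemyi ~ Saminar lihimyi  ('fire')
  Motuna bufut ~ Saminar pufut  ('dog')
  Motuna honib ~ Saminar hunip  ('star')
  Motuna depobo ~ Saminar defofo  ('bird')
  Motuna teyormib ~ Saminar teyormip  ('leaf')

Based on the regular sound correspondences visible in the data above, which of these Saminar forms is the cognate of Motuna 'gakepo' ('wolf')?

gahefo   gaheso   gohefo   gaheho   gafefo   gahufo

likemyi ~ lihimyi — Motuna k corresponds to Saminar h between vowels (before a front vowel).
depobo ~ defofo — Motuna p corresponds to Saminar f between vowels (before a back vowel).
Applying these to Motuna 'gakepo':
  gakepo → gahepo   (k→h between vowels (before a front vowel))
  gahepo → gahefo   (p→f between vowels (before a back vowel))
So the Saminar cognate is 'gahefo'.

gahefo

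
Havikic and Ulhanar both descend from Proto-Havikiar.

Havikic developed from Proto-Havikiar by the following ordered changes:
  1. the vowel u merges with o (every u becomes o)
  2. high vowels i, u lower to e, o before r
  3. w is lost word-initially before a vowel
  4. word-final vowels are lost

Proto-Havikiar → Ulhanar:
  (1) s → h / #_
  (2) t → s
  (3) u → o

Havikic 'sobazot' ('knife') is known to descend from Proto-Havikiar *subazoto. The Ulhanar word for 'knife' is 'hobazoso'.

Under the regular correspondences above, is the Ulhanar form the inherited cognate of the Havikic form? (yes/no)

Derive the expected Ulhanar reflex of *subazoto:
Ulhanar: start from *subazoto.
  rule 1 (debuccalisation): subazoto → hubazoto
  rule 2 (unconditioned shift): hubazoto → hubazoso
  rule 3 (vowel merger): hubazoso → hobazoso
  ⇒ Ulhanar hobazoso
Ulhanar 'hobazoso' matches the regular reflex exactly, so the pair is cognate.

yes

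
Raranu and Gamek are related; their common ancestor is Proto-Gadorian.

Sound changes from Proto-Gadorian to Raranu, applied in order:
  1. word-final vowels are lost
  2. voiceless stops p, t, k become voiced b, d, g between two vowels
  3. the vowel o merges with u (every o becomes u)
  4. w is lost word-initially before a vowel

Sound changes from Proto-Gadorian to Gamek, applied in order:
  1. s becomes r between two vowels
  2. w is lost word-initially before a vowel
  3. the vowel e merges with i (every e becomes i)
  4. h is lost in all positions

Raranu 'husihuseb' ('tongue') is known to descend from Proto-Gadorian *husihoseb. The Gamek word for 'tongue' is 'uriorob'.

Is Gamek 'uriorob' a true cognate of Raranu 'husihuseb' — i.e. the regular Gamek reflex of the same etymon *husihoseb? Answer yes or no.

Derive the expected Gamek reflex of *husihoseb:
Gamek: *husihoseb > hurihoreb > hurihorib > uriorib  (by rhotacism, vowel merger, h-loss)
The regular Gamek reflex would be 'uriorib', but the attested form is 'uriorob'. The correspondence is irregular, so they are not cognates (the Gamek form has a different source).

no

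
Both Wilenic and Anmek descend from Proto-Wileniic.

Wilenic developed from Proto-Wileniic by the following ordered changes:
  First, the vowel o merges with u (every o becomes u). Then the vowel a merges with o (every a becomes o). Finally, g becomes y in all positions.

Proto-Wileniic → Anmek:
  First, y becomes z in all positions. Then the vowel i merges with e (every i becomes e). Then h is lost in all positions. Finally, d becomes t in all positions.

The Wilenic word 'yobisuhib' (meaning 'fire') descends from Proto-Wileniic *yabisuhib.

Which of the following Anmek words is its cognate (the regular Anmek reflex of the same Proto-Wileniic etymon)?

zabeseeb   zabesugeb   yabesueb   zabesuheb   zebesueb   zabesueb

Anmek: *yabisuhib > zabisuhib > zabesuheb > zabesueb  (by unconditioned shift, vowel merger, h-loss)

zabesueb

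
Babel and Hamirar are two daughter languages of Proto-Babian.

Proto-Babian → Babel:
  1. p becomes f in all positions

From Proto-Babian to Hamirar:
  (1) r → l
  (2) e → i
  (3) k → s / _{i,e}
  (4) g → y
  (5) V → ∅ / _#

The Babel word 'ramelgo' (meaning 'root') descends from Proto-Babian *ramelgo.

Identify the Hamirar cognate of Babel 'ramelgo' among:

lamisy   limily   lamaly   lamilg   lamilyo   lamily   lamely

lamily

Hamirar: *ramelgo
  ramelgo → lamelgo   [unconditioned shift]
  lamelgo → lamilgo   [vowel merger]
  lamilgo (rule 3 does not apply)
  lamilgo → lamilyo   [unconditioned shift]
  lamilyo → lamily   [apocope]
  giving Hamirar lamily.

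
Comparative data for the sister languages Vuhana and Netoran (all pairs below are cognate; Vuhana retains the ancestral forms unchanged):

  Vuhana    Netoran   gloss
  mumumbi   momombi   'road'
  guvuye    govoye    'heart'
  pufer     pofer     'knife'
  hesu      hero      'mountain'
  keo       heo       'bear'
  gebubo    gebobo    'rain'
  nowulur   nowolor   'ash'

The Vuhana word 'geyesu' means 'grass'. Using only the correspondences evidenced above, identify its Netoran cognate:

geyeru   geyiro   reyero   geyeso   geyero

hesu ~ hero — Vuhana s corresponds to Netoran r between vowels (before a back vowel).
hesu ~ hero — Vuhana u corresponds to Netoran o word-finally.
Applying these to Vuhana 'geyesu':
  geyesu → geyeru   (s→r between vowels (before a back vowel))
  geyeru → geyero   (u→o word-finally)
So the Netoran cognate is 'geyero'.

geyero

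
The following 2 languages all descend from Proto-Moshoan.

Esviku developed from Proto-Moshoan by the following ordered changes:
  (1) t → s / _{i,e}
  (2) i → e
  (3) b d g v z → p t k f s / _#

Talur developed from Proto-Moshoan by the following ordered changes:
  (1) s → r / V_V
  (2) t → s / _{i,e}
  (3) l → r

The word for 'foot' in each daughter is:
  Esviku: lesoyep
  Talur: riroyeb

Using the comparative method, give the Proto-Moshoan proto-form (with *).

Position 2: Esviku has e, Talur has i. Talur preserves i here (none of its changes turn any other segment into i), so the proto-segment is *i.
Position 3: Esviku has s, Talur has r. Taking the neighbouring segments as reconstructed: Esviku s can only go back to *s; Talur r could go back to *s or *l or *r — the one source consistent with every daughter is *s.
Position 7: Esviku has p, Talur has b. Talur preserves b here (none of its changes turn any other segment into b), so the proto-segment is *b.
Continuing position by position gives *lisoyeb; check it forward:
Esviku: *lisoyeb > lesoyeb > lesoyep  (by vowel merger, final devoicing)
Talur: *lisoyeb > liroyeb > riroyeb  (by rhotacism, unconditioned shift)
Only *lisoyeb yields all of Esviku lesoyep, Talur riroyeb.

*lisoyeb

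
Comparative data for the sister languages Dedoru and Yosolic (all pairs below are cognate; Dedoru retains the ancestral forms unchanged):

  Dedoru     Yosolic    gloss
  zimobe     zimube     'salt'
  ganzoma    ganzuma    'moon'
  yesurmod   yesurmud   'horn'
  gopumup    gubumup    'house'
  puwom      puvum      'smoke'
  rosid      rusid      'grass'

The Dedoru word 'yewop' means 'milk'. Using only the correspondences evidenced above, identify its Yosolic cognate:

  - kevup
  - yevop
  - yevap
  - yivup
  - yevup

puwom ~ puvum — Dedoru w corresponds to Yosolic v between vowels (before a back vowel).
gopumup ~ gubumup — Dedoru o corresponds to Yosolic u after a consonant, before a labial obstruent.
Applying these to Dedoru 'yewop':
  yewop → yevop   (w→v between vowels (before a back vowel))
  yevop → yevup   (o→u after a consonant, before a labial obstruent)
So the Yosolic cognate is 'yevup'.

yevup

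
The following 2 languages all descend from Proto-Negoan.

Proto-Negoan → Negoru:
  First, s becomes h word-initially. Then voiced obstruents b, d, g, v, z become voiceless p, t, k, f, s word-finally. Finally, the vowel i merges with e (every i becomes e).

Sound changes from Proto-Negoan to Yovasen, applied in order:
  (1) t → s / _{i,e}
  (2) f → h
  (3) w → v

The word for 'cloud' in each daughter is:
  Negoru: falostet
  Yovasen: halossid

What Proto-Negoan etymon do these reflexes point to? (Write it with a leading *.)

*falostid

Position 8: Negoru has t, Yovasen has d. Yovasen preserves d here (none of its changes turn any other segment into d), so the proto-segment is *d.
Position 6: Negoru has t, Yovasen has s. Taking the neighbouring segments as reconstructed: Negoru t can only go back to *t; Yovasen s could go back to *t or *s — the one source consistent with every daughter is *t.
Position 1: Negoru has f, Yovasen has h. Taking the neighbouring segments as reconstructed: Negoru f can only go back to *f; Yovasen h could go back to *f or *h — the one source consistent with every daughter is *f.
This points to *falostid. Verify forward in each daughter:
Negoru: start from *falostid.
  rule 1: no change — falostid
  rule 2 (final devoicing): falostid → falostit
  rule 3 (vowel merger): falostit → falostet
  ⇒ Negoru falostet
Yovasen: *falostid > falossid > halossid  (by palatalisation, unconditioned shift)
*falostid is the unique common source.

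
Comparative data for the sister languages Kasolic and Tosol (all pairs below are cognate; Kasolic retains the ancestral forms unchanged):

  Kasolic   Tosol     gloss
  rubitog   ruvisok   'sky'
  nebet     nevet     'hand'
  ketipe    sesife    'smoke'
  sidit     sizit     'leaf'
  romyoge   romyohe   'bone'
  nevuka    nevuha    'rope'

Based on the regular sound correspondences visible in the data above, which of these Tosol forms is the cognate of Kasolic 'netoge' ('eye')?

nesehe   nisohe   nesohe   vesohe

rubitog ~ ruvisok — Kasolic t corresponds to Tosol s between vowels (before a back vowel).
romyoge ~ romyohe — Kasolic g corresponds to Tosol h between vowels (before a front vowel).
Applying these to Kasolic 'netoge':
  netoge → nesoge   (t→s between vowels (before a back vowel))
  nesoge → nesohe   (g→h between vowels (before a front vowel))
So the Tosol cognate is 'nesohe'.

nesohe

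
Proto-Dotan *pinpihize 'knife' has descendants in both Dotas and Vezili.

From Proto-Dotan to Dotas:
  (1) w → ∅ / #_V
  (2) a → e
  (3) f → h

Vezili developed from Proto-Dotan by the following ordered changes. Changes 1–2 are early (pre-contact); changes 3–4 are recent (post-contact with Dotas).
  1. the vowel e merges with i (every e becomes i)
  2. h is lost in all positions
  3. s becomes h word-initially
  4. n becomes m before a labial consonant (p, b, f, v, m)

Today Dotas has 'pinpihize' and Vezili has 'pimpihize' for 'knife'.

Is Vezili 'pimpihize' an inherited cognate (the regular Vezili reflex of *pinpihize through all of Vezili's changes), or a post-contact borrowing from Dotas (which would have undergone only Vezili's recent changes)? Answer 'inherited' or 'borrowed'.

If inherited, *pinpihize would pass through all of Vezili's changes:
Vezili: start from *pinpihize.
  rule 1 (vowel merger): pinpihize → pinpihizi
  rule 2 (h-loss): pinpihizi → pinpiizi
  rule 3: no change — pinpiizi
  rule 4 (nasal place assimilation): pinpiizi → pimpiizi
  ⇒ Vezili pimpiizi
If borrowed from Dotas 'pinpihize' after the early changes, it would undergo only the recent ones:
  rule 3 (debuccalisation): no change (pinpihize)
  rule 4 (nasal place assimilation): pinpihize → pimpihize
  ⇒ as a loan: pimpihize
Vezili 'pimpihize' matches the loan outcome 'pimpihize', not the inherited 'pimpiizi' — it skipped the early Vezili changes, so it was borrowed from Dotas.

borrowed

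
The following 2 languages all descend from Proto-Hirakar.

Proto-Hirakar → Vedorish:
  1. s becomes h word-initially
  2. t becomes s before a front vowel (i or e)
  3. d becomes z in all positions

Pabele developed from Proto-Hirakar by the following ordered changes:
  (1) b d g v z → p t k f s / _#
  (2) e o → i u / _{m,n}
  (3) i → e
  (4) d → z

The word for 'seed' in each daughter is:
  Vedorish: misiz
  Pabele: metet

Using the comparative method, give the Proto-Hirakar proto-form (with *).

Position 5: Vedorish has z, Pabele has t. Taking the neighbouring segments as reconstructed: Vedorish z could go back to *d or *z; Pabele t could go back to *t or *d — the one source consistent with every daughter is *d.
Position 4: Vedorish has i, Pabele has e. Vedorish preserves i here (none of its changes turn any other segment into i), so the proto-segment is *i.
This points to *mitid. Verify forward in each daughter:
Vedorish: start from *mitid.
  rule 1: no change — mitid
  rule 2 (palatalisation): mitid → misid
  rule 3 (unconditioned shift): misid → misiz
  ⇒ Vedorish misiz
Pabele: start from *mitid.
  rule 1 (final devoicing): mitid → mitit
  rule 2: no change — mitit
  rule 3 (vowel merger): mitit → metet
  rule 4: no change — metet
  ⇒ Pabele metet
Only *mitid yields all of Vedorish misiz, Pabele metet.

*mitid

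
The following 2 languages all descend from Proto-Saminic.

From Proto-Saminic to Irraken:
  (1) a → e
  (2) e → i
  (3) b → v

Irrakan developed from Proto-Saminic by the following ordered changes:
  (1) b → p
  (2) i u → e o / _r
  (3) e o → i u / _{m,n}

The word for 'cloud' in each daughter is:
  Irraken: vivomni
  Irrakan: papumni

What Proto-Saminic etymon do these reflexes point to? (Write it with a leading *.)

Position 1: Irraken has v, Irrakan has p. Taking the neighbouring segments as reconstructed: Irraken v could go back to *b or *v; Irrakan p could go back to *p or *b — the one source consistent with every daughter is *b.
Position 2: Irraken has i, Irrakan has a. Irrakan preserves a here (none of its changes turn any other segment into a), so the proto-segment is *a.
Position 4: Irraken has o, Irrakan has u. Irraken preserves o here (none of its changes turn any other segment into o), so the proto-segment is *o.
Continuing position by position gives *babomni; check it forward:
Irraken: start from *babomni.
  rule 1 (vowel merger): babomni → bebomni
  rule 2 (vowel merger): bebomni → bibomni
  rule 3 (unconditioned shift): bibomni → vivomni
  ⇒ Irraken vivomni
Irrakan: start from *babomni.
  rule 1 (unconditioned shift): babomni → papomni
  rule 2: no change — papomni
  rule 3 (pre-nasal raising): papomni → papumni
  ⇒ Irrakan papumni
Only *babomni yields all of Irraken vivomni, Irrakan papumni.

*babomni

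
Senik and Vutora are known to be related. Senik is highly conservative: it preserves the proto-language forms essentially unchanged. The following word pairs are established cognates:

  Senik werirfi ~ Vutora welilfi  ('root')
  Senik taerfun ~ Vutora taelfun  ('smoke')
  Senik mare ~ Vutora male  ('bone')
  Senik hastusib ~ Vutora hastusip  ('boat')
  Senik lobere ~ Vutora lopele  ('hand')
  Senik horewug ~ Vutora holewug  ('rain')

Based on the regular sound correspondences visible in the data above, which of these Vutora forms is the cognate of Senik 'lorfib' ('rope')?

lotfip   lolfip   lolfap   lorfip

werirfi ~ welilfi, taerfun ~ taelfun — Senik r corresponds to Vutora l after a vowel, before a labial obstruent.
hastusib ~ hastusip — Senik b corresponds to Vutora p word-finally.
Applying these to Senik 'lorfib':
  lorfib → lolfib   (r→l after a vowel, before a labial obstruent)
  lolfib → lolfip   (b→p word-finally)
So the Vutora cognate is 'lolfip'.

lolfip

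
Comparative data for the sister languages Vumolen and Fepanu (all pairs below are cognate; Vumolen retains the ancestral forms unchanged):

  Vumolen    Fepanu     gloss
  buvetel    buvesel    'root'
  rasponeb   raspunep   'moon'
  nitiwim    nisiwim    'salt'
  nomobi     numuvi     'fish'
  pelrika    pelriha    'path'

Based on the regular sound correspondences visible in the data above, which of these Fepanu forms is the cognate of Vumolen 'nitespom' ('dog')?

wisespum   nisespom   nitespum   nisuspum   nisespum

nisespum

buvetel ~ buvesel — Vumolen t corresponds to Fepanu s between vowels (before a front vowel).
nomobi ~ numuvi — Vumolen o corresponds to Fepanu u after a consonant, before a nasal.
Applying these to Vumolen 'nitespom':
  nitespom → nisespom   (t→s between vowels (before a front vowel))
  nisespom → nisespum   (o→u after a consonant, before a nasal)
So the Fepanu cognate is 'nisespum'.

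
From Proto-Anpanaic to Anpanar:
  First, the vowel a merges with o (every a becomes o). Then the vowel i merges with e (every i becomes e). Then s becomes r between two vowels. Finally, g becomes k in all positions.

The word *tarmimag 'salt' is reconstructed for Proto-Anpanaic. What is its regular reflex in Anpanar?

Anpanar: start from *tarmimag.
  rule 1 (vowel merger): tarmimag → tormimog
  rule 2 (vowel merger): tormimog → tormemog
  rule 3: no change — tormemog
  rule 4 (unconditioned shift): tormemog → tormemok
  ⇒ Anpanar tormemok

tormemok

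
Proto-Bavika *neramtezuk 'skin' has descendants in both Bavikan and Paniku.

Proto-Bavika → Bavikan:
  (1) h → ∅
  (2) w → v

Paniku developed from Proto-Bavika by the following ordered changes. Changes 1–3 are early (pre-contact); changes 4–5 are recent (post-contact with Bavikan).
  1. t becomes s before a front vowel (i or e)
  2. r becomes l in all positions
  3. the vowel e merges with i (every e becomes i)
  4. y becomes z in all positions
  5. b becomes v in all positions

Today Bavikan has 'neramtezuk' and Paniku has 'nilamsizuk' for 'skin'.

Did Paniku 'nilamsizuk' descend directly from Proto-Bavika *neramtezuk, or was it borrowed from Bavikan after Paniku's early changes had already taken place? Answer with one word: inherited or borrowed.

If inherited, *neramtezuk would pass through all of Paniku's changes:
Paniku: *neramtezuk
  neramtezuk → neramsezuk   [palatalisation]
  neramsezuk → nelamsezuk   [unconditioned shift]
  nelamsezuk → nilamsizuk   [vowel merger]
  nilamsizuk (rule 4 does not apply)
  nilamsizuk (rule 5 does not apply)
  giving Paniku nilamsizuk.
If borrowed from Bavikan 'neramtezuk' after the early changes, it would undergo only the recent ones:
  rule 4 (unconditioned shift): no change (neramtezuk)
  rule 5 (unconditioned shift): no change (neramtezuk)
  ⇒ as a loan: neramtezuk
Paniku 'nilamsizuk' matches the inherited outcome exactly, so it is an inherited cognate, not a loan.

inherited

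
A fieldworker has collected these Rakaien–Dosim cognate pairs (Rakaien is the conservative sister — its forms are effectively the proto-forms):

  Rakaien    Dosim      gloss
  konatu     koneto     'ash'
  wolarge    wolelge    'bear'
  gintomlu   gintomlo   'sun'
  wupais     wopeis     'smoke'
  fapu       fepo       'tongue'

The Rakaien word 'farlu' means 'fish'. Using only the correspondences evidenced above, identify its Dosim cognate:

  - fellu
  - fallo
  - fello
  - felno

wolarge ~ wolelge — Rakaien a corresponds to Dosim e after a consonant, before r.
wolarge ~ wolelge — Rakaien r corresponds to Dosim l after a vowel, before a consonant other than r, m, n, p, b, f, v.
konatu ~ koneto, gintomlu ~ gintomlo — Rakaien u corresponds to Dosim o word-finally.
Applying these to Rakaien 'farlu':
  farlu → ferlu   (a→e after a consonant, before r)
  ferlu → fellu   (r→l after a vowel, before a consonant other than r, m, n, p, b, f, v)
  fellu → fello   (u→o word-finally)
So the Dosim cognate is 'fello'.

fello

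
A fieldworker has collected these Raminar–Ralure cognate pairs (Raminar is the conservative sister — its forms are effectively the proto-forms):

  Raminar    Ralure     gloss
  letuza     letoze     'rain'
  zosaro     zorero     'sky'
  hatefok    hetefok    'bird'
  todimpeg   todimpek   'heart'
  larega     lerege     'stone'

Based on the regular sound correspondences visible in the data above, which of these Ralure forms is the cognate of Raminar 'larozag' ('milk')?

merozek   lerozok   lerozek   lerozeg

zosaro ~ zorero, larega ~ lerege — Raminar a corresponds to Ralure e after a consonant, before r.
hatefok ~ hetefok — Raminar a corresponds to Ralure e after a consonant, before a consonant other than r, m, n, p, b, f, v.
todimpeg ~ todimpek — Raminar g corresponds to Ralure k word-finally.
Applying these to Raminar 'larozag':
  larozag → lerozag   (a→e after a consonant, before r)
  lerozag → lerozeg   (a→e after a consonant, before a consonant other than r, m, n, p, b, f, v)
  lerozeg → lerozek   (g→k word-finally)
So the Ralure cognate is 'lerozek'.

lerozek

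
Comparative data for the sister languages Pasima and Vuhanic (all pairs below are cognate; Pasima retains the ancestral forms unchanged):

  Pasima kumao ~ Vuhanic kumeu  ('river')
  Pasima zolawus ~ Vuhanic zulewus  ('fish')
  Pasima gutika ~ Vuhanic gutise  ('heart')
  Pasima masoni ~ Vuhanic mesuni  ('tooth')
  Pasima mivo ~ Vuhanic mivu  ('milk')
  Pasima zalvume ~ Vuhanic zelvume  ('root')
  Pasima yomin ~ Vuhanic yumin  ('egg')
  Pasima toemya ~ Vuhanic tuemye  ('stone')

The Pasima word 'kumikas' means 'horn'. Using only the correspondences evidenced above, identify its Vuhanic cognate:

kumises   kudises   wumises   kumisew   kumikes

gutika ~ gutise — Pasima k corresponds to Vuhanic s between vowels (before a back vowel).
zolawus ~ zulewus, masoni ~ mesuni — Pasima a corresponds to Vuhanic e after a consonant, before a consonant other than r, m, n, p, b, f, v.
Applying these to Pasima 'kumikas':
  kumikas → kumisas   (k→s between vowels (before a back vowel))
  kumisas → kumises   (a→e after a consonant, before a consonant other than r, m, n, p, b, f, v)
So the Vuhanic cognate is 'kumises'.

kumises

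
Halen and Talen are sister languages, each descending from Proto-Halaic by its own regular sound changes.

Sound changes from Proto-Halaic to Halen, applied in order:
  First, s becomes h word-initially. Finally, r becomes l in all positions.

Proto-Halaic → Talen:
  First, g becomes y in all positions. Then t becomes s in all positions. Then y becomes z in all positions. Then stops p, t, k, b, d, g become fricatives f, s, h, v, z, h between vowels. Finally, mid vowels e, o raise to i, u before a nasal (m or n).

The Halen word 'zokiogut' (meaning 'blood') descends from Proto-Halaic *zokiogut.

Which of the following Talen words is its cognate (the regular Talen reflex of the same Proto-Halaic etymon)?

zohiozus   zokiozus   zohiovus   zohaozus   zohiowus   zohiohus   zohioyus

Talen: start from *zokiogut.
  rule 1 (unconditioned shift): zokiogut → zokioyut
  rule 2 (unconditioned shift): zokioyut → zokioyus
  rule 3 (unconditioned shift): zokioyus → zokiozus
  rule 4 (intervocalic lenition): zokiozus → zohiozus
  rule 5: no change — zohiozus
  ⇒ Talen zohiozus
Among the options, 'zohiozus' alone shows every Talen change applied in order.

zohiozus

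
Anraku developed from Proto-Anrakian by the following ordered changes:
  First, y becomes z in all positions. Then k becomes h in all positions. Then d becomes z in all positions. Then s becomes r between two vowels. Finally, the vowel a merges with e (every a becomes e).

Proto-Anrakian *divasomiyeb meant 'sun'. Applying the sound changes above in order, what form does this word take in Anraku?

ziveromizeb

Anraku: start from *divasomiyeb.
  rule 1 (unconditioned shift): divasomiyeb → divasomizeb
  rule 2: no change — divasomizeb
  rule 3 (unconditioned shift): divasomizeb → zivasomizeb
  rule 4 (rhotacism): zivasomizeb → zivaromizeb
  rule 5 (vowel merger): zivaromizeb → ziveromizeb
  ⇒ Anraku ziveromizeb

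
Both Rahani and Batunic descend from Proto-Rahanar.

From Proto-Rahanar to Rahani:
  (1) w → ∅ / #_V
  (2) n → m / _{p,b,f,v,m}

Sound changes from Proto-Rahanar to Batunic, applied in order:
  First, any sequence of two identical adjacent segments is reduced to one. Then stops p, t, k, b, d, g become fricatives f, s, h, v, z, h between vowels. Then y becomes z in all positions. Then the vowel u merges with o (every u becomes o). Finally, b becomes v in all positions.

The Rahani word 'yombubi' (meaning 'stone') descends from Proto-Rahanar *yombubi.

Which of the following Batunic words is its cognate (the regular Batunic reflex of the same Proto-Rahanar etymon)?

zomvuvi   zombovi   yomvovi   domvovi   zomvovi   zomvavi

zomvovi

Batunic: start from *yombubi.
  rule 1: no change — yombubi
  rule 2 (intervocalic lenition): yombubi → yombuvi
  rule 3 (unconditioned shift): yombuvi → zombuvi
  rule 4 (vowel merger): zombuvi → zombovi
  rule 5 (unconditioned shift): zombovi → zomvovi
  ⇒ Batunic zomvovi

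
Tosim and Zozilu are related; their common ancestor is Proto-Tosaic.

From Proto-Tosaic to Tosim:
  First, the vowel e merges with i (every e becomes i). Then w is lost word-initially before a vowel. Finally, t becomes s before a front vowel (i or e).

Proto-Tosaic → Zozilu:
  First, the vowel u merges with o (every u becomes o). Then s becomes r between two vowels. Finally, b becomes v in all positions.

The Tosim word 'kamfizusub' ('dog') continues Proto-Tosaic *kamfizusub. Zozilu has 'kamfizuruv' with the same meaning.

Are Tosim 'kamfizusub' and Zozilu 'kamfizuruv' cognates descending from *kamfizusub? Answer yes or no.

no

Derive the expected Zozilu reflex of *kamfizusub:
Zozilu: *kamfizusub
  kamfizusub → kamfizosob   [vowel merger]
  kamfizosob → kamfizorob   [rhotacism]
  kamfizorob → kamfizorov   [unconditioned shift]
  giving Zozilu kamfizorov.
The regular Zozilu reflex would be 'kamfizorov', but the attested form is 'kamfizuruv'. The correspondence is irregular, so they are not cognates (the Zozilu form has a different source).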